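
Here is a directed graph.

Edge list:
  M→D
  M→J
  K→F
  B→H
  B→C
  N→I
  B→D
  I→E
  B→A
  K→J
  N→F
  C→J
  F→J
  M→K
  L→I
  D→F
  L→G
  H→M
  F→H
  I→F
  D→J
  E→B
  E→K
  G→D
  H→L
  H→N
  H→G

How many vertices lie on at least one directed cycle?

A vertex is on a directed cycle iff it belongs to a strongly connected component of size ≥ 2 (or has a self-loop).
The vertices on cycles are {B, D, E, F, G, H, I, K, L, M, N} — 11 in total.

11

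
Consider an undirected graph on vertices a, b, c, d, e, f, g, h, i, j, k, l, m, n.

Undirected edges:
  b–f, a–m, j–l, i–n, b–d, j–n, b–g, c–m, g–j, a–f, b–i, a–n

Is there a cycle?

Yes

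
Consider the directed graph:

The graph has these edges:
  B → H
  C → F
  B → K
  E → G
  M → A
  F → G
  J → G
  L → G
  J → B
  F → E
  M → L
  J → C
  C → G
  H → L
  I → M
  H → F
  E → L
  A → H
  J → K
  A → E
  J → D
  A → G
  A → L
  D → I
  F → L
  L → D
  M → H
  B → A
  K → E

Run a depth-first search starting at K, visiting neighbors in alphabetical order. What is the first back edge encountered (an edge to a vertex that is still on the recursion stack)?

A->E

DFS from K (visiting neighbors in alphabetical order); mark gray on enter, black on exit:
K gray
  E gray
    G gray
    G black
    L gray
      D gray
        I gray
          M gray
            A gray
              A→E: E is gray → back edge
First back edge: A → E.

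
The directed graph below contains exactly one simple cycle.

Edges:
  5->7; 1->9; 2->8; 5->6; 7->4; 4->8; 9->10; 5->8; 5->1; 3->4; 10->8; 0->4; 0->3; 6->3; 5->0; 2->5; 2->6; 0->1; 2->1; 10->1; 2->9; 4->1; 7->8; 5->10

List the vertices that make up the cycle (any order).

1, 9, 10

DFS with gray/black marking from 10:
10 gray
  1 gray
    9 gray
      9→10: 10 is gray → back edge
Back edge closes the cycle 10 → 1 → 9 → 10; its vertices are {1, 9, 10}.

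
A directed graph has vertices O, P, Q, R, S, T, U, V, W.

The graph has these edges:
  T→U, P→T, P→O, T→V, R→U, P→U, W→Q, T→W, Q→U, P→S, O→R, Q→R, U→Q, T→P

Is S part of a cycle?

No

S lies on a cycle iff there is a path from S back to itself.
Exploring from S, it never reaches itself; equivalently, its strongly connected component is a singleton.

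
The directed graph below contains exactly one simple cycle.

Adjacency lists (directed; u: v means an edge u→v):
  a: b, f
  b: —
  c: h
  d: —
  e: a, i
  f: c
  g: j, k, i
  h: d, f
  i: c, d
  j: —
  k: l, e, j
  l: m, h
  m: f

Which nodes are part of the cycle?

c, f, h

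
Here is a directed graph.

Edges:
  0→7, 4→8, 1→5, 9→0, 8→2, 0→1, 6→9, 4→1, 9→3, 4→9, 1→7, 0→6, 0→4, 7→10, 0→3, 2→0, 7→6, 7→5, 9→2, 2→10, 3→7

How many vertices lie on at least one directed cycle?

A vertex is on a directed cycle iff it belongs to a strongly connected component of size ≥ 2 (or has a self-loop).
The vertices on cycles are {0, 1, 2, 3, 4, 6, 7, 8, 9} — 9 in total.

9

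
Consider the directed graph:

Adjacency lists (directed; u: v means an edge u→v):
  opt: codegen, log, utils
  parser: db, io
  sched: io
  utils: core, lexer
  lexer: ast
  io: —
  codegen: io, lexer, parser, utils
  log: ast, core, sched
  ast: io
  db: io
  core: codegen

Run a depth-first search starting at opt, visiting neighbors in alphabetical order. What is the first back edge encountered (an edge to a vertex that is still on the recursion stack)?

DFS from opt (visiting neighbors in alphabetical order); mark gray on enter, black on exit:
opt gray
  codegen gray
    io gray
    io black
    lexer gray
      ast gray
        ast→io: io black — skip
      ast black
    lexer black
    parser gray
      db gray
        db→io: io black — skip
      db black
      parser→io: io black — skip
    parser black
    utils gray
      core gray
        core→codegen: codegen is gray → back edge
First back edge: core → codegen.

core->codegen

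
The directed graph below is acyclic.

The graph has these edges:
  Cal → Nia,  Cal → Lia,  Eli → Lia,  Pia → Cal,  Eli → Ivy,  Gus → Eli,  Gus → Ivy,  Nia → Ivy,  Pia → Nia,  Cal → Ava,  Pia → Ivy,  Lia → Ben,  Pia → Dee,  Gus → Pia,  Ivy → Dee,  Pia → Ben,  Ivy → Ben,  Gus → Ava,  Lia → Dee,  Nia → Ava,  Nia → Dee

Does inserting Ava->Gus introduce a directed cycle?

Yes

Adding Ava→Gus creates a cycle iff Gus can already reach Ava.
Path from Gus: Gus → Ava.
So Gus → … → Ava → Gus is a cycle.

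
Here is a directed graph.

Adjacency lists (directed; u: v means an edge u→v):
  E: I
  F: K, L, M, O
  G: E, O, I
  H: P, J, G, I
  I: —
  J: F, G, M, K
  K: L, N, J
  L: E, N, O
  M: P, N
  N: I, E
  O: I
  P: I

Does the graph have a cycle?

Yes

DFS with white/gray/black marking, starting from I:
I gray
I black
E gray
  E→I: I black — skip
E black
F gray
  K gray
    L gray
      L→E: E black — skip
      N gray
        N→I: I black — skip
        N→E: E black — skip
      N black
      O gray
        O→I: I black — skip
      O black
    L black
    K→N: N black — skip
    J gray
      J→F: F is gray → back edge
Back edge found, so a cycle exists: F → K → J → F.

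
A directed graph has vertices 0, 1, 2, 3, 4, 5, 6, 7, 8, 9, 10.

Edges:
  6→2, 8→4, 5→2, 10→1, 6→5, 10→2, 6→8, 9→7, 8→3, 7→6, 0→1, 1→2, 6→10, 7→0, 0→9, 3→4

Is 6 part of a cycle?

No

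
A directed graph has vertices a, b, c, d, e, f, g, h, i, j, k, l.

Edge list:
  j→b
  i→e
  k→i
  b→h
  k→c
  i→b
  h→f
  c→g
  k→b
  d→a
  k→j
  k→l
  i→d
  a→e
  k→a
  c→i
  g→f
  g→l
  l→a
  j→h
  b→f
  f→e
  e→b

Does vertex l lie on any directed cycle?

No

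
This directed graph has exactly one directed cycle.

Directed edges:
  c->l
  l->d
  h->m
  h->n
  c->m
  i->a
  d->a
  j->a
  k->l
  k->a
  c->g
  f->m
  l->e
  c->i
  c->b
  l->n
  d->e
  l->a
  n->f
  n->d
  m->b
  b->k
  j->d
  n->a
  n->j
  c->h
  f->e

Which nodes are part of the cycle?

b, f, k, l, m, n

DFS with gray/black marking from l:
l gray
  d gray
    a gray
    a black
    e gray
    e black
  d black
  l→a: a black — skip
  n gray
    n→d: d black — skip
    j gray
      j→a: a black — skip
      j→d: d black — skip
    j black
    f gray
      f→e: e black — skip
      m gray
        b gray
          k gray
            k→l: l is gray → back edge
Back edge closes the cycle l → n → f → m → b → k → l; its vertices are {b, f, k, l, m, n}.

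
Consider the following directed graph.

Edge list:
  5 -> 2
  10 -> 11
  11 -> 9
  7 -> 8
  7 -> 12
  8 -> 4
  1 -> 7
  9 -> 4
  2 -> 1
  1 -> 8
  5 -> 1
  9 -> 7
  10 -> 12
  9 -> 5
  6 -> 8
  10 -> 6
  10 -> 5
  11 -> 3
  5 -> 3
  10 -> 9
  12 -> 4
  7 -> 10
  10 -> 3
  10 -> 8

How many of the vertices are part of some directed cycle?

7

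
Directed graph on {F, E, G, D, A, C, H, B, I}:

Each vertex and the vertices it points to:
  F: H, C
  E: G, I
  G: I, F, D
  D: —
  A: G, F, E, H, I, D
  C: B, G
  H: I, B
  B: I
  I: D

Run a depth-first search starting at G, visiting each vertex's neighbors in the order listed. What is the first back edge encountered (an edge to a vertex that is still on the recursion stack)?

C→G

DFS from G (visiting each vertex's neighbors in the order listed); mark gray on enter, black on exit:
G gray
  I gray
    D gray
    D black
  I black
  F gray
    H gray
      H→I: I black — skip
      B gray
        B→I: I black — skip
      B black
    H black
    C gray
      C→B: B black — skip
      C→G: G is gray → back edge
First back edge: C → G.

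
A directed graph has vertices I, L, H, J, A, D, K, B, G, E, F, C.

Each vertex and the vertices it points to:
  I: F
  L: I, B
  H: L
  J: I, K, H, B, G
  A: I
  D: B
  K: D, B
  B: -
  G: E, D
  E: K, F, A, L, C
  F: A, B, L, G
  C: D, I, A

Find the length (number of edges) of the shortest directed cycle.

For each vertex v, BFS finds the shortest path from v back to v.
The shortest such closed walk is G → E → F → G, length 3.

3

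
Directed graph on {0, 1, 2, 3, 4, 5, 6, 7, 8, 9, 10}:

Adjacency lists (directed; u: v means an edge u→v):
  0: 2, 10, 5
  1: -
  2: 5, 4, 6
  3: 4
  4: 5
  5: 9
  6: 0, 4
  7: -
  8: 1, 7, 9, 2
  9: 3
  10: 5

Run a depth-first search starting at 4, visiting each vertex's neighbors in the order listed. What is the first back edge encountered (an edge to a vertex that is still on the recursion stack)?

3→4

DFS from 4 (visiting each vertex's neighbors in the order listed); mark gray on enter, black on exit:
4 gray
  5 gray
    9 gray
      3 gray
        3→4: 4 is gray → back edge
First back edge: 3 → 4.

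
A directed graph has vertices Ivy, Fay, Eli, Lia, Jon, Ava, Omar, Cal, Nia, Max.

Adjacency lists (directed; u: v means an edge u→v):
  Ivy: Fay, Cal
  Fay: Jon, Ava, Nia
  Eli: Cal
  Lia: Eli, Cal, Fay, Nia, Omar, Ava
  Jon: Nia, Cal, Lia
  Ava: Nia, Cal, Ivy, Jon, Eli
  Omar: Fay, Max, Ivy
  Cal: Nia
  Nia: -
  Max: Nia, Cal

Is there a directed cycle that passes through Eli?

No

Eli lies on a cycle iff there is a path from Eli back to itself.
Exploring from Eli, it never reaches itself; equivalently, its strongly connected component is a singleton.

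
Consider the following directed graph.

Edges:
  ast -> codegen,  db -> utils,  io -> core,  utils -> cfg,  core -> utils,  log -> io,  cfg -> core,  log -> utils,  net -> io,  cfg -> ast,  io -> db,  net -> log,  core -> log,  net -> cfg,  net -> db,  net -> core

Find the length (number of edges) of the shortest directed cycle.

3

For each vertex v, BFS finds the shortest path from v back to v.
The shortest such closed walk is cfg → core → utils → cfg, length 3.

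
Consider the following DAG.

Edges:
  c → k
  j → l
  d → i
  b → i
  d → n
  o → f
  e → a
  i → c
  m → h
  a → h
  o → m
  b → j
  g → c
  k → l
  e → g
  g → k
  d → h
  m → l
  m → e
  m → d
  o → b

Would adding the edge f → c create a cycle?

No

Adding f→c creates a cycle iff c can already reach f.
Explore from c: no path reaches f. The graph stays acyclic.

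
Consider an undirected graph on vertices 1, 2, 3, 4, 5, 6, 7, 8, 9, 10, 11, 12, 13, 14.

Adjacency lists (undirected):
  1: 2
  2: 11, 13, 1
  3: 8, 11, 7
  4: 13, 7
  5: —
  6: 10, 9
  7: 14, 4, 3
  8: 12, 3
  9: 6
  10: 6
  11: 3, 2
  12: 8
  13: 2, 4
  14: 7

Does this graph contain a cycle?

Yes

DFS, tracking each vertex's parent; an edge to a visited non-parent vertex closes a cycle.
Start from 1:
visit 1 (parent –)
  visit 2 (parent 1)
    visit 11 (parent 2)
      visit 3 (parent 11)
        visit 8 (parent 3)
          visit 12 (parent 8)
            12–8: parent, skip
          8–3: parent, skip
        3–11: parent, skip
        visit 7 (parent 3)
          visit 14 (parent 7)
            14–7: parent, skip
          visit 4 (parent 7)
            visit 13 (parent 4)
              13–2: 2 visited and ≠ parent → cycle
Cycle: 2 – 11 – 3 – 7 – 4 – 13 – 2.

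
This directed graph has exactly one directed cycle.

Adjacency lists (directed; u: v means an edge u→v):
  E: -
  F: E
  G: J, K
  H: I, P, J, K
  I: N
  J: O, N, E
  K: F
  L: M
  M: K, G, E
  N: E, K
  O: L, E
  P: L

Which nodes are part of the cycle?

DFS with gray/black marking from J:
J gray
  O gray
    L gray
      M gray
        K gray
          F gray
            E gray
            E black
          F black
        K black
        G gray
          G→J: J is gray → back edge
Back edge closes the cycle J → O → L → M → G → J; its vertices are {G, J, L, M, O}.

G, J, L, M, O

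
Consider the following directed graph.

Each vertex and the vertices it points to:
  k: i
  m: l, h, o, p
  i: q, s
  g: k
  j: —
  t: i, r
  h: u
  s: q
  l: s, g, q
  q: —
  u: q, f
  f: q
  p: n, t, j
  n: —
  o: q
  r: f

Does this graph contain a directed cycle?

DFS with white/gray/black marking, starting from n:
n gray
n black
k gray
  i gray
    q gray
    q black
    s gray
      s→q: q black — skip
    s black
  i black
k black
m gray
  l gray
    l→s: s black — skip
    g gray
      g→k: k black — skip
    g black
    l→q: q black — skip
  l black
  h gray
    u gray
      u→q: q black — skip
      f gray
        f→q: q black — skip
      f black
    u black
  h black
  o gray
    o→q: q black — skip
  o black
  p gray
    p→n: n black — skip
    t gray
      t→i: i black — skip
      r gray
        r→f: f black — skip
      r black
    t black
    j gray
    j black
  p black
m black
Every edge goes to a white or black vertex — no back edge, so the graph is acyclic.

No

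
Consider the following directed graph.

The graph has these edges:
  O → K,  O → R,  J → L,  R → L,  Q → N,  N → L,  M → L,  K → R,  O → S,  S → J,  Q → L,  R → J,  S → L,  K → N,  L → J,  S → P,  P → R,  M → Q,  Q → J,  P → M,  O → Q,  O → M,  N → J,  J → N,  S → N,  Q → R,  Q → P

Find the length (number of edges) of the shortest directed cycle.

For each vertex v, BFS finds the shortest path from v back to v.
The shortest such closed walk is J → N → J, length 2.

2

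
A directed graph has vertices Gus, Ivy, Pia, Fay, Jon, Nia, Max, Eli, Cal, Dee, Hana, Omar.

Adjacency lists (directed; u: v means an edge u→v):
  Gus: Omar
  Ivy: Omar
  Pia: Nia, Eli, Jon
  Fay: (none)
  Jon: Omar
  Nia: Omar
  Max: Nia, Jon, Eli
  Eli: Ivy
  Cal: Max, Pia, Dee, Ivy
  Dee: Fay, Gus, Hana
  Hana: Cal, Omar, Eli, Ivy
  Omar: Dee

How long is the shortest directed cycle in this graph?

For each vertex v, BFS finds the shortest path from v back to v.
The shortest such closed walk is Cal → Dee → Hana → Cal, length 3.

3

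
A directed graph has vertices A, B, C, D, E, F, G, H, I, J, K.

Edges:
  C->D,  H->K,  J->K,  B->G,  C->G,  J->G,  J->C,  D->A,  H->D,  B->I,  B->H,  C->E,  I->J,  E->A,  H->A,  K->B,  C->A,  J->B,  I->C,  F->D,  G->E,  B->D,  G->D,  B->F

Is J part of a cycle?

Yes

J is on a cycle iff J can reach itself via ≥1 edge.
J → B → I → J — yes.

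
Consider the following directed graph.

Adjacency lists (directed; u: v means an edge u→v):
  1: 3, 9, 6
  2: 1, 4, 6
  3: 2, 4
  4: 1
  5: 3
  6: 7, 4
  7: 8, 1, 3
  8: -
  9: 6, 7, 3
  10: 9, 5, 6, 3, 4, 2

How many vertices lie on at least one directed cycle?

7

A vertex is on a directed cycle iff it belongs to a strongly connected component of size ≥ 2 (or has a self-loop).
The vertices on cycles are {1, 2, 3, 4, 6, 7, 9} — 7 in total.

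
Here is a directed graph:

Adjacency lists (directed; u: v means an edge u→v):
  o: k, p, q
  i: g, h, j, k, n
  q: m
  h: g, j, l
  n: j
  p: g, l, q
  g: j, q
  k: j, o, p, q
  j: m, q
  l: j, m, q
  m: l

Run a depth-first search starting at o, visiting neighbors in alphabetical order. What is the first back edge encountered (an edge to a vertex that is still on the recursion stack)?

l->j

DFS from o (visiting neighbors in alphabetical order); mark gray on enter, black on exit:
o gray
  k gray
    j gray
      m gray
        l gray
          l→j: j is gray → back edge
First back edge: l → j.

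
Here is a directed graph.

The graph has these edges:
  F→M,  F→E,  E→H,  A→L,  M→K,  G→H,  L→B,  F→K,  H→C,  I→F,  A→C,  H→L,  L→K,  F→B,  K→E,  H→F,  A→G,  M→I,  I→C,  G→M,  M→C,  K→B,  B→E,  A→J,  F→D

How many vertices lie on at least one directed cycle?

8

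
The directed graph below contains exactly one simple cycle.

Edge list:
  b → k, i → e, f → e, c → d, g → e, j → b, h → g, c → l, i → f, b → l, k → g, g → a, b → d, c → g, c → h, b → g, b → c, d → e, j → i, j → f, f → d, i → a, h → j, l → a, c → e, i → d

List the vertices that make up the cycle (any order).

b, c, h, j

DFS with gray/black marking from b:
b gray
  c gray
    g gray
      a gray
      a black
      e gray
      e black
    g black
    c→e: e black — skip
    l gray
      l→a: a black — skip
    l black
    d gray
      d→e: e black — skip
    d black
    h gray
      j gray
        j→b: b is gray → back edge
Back edge closes the cycle b → c → h → j → b; its vertices are {b, c, h, j}.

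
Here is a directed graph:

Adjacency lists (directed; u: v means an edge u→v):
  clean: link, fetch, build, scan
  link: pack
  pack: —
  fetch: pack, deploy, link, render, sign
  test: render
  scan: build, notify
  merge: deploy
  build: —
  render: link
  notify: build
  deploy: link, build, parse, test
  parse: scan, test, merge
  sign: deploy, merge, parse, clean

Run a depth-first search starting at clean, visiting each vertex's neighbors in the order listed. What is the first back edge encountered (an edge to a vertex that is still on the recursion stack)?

merge→deploy

DFS from clean (visiting each vertex's neighbors in the order listed); mark gray on enter, black on exit:
clean gray
  link gray
    pack gray
    pack black
  link black
  fetch gray
    fetch→pack: pack black — skip
    deploy gray
      deploy→link: link black — skip
      build gray
      build black
      parse gray
        scan gray
          scan→build: build black — skip
          notify gray
            notify→build: build black — skip
          notify black
        scan black
        test gray
          render gray
            render→link: link black — skip
          render black
        test black
        merge gray
          merge→deploy: deploy is gray → back edge
First back edge: merge → deploy.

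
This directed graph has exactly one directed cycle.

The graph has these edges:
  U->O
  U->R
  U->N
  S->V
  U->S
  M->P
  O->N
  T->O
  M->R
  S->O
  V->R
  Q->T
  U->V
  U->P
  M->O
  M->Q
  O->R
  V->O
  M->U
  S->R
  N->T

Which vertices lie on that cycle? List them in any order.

N, O, T

DFS with gray/black marking from N:
N gray
  T gray
    O gray
      O→N: N is gray → back edge
Back edge closes the cycle N → T → O → N; its vertices are {N, O, T}.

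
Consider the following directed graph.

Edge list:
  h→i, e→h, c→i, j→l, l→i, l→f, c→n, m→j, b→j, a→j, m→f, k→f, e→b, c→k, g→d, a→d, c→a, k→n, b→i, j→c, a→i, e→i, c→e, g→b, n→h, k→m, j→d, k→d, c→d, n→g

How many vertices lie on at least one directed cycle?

9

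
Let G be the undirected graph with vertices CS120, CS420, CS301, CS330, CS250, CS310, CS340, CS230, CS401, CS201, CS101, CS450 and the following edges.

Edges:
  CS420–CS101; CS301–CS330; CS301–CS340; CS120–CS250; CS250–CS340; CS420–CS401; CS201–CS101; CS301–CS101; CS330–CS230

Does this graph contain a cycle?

DFS, tracking each vertex's parent; an edge to a visited non-parent vertex closes a cycle.
Start from CS401:
visit CS401 (parent –)
  visit CS420 (parent CS401)
    CS420–CS401: parent, skip
    visit CS101 (parent CS420)
      visit CS201 (parent CS101)
        CS201–CS101: parent, skip
      CS101–CS420: parent, skip
      visit CS301 (parent CS101)
        visit CS340 (parent CS301)
          CS340–CS301: parent, skip
          visit CS250 (parent CS340)
            CS250–CS340: parent, skip
            visit CS120 (parent CS250)
              CS120–CS250: parent, skip
        CS301–CS101: parent, skip
        visit CS330 (parent CS301)
          CS330–CS301: parent, skip
          visit CS230 (parent CS330)
            CS230–CS330: parent, skip
visit CS310 (parent –)
visit CS450 (parent –)
No non-parent visited neighbor found — the graph is a forest.

No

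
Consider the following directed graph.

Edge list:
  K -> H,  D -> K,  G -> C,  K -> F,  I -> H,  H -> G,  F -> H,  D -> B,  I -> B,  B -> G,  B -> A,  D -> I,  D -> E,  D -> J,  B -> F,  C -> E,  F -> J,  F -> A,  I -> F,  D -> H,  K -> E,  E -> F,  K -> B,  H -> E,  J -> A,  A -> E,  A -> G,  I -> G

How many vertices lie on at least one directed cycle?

A vertex is on a directed cycle iff it belongs to a strongly connected component of size ≥ 2 (or has a self-loop).
The vertices on cycles are {A, C, E, F, G, H, J} — 7 in total.

7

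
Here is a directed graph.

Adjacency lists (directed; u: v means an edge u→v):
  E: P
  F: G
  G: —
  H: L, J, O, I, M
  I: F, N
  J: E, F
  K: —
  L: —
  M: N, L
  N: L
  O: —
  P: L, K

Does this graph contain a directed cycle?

No

DFS with white/gray/black marking, starting from K:
K gray
K black
E gray
  P gray
    L gray
    L black
    P→K: K black — skip
  P black
E black
F gray
  G gray
  G black
F black
H gray
  H→L: L black — skip
  J gray
    J→E: E black — skip
    J→F: F black — skip
  J black
  O gray
  O black
  I gray
    I→F: F black — skip
    N gray
      N→L: L black — skip
    N black
  I black
  M gray
    M→N: N black — skip
    M→L: L black — skip
  M black
H black
Every edge goes to a white or black vertex — no back edge, so the graph is acyclic.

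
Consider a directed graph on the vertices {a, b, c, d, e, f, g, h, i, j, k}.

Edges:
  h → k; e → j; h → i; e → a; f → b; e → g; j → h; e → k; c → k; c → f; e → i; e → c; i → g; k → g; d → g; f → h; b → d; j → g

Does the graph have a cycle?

No

DFS with white/gray/black marking, starting from e:
e gray
  c gray
    k gray
      g gray
      g black
    k black
    f gray
      h gray
        i gray
          i→g: g black — skip
        i black
        h→k: k black — skip
      h black
      b gray
        d gray
          d→g: g black — skip
        d black
      b black
    f black
  c black
  e→k: k black — skip
  j gray
    j→g: g black — skip
    j→h: h black — skip
  j black
  e→g: g black — skip
  e→i: i black — skip
  a gray
  a black
e black
Every edge goes to a white or black vertex — no back edge, so the graph is acyclic.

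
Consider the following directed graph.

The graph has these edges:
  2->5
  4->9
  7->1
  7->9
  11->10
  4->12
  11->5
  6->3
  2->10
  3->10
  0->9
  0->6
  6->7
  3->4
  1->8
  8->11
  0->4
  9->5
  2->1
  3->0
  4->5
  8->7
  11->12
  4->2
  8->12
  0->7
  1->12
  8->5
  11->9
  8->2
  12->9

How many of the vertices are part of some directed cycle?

7

A vertex is on a directed cycle iff it belongs to a strongly connected component of size ≥ 2 (or has a self-loop).
The vertices on cycles are {0, 1, 2, 3, 6, 7, 8} — 7 in total.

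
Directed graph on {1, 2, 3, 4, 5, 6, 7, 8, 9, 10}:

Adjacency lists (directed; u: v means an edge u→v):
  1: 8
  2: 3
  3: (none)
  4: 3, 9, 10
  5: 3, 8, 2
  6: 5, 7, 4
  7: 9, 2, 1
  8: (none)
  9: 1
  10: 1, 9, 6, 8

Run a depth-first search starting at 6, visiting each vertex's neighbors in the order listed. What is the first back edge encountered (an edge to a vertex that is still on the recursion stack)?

10→6

DFS from 6 (visiting each vertex's neighbors in the order listed); mark gray on enter, black on exit:
6 gray
  5 gray
    3 gray
    3 black
    8 gray
    8 black
    2 gray
      2→3: 3 black — skip
    2 black
  5 black
  7 gray
    9 gray
      1 gray
        1→8: 8 black — skip
      1 black
    9 black
    7→2: 2 black — skip
    7→1: 1 black — skip
  7 black
  4 gray
    4→3: 3 black — skip
    4→9: 9 black — skip
    10 gray
      10→1: 1 black — skip
      10→9: 9 black — skip
      10→6: 6 is gray → back edge
First back edge: 10 → 6.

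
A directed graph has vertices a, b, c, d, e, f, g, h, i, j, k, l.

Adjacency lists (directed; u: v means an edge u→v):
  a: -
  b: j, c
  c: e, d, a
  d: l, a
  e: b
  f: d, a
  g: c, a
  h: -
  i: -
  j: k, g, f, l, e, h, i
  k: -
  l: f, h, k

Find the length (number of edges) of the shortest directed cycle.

3

For each vertex v, BFS finds the shortest path from v back to v.
The shortest such closed walk is j → e → b → j, length 3.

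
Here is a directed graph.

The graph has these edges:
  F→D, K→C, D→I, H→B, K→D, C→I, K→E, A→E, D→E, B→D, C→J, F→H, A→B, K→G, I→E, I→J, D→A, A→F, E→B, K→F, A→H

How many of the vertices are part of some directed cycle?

A vertex is on a directed cycle iff it belongs to a strongly connected component of size ≥ 2 (or has a self-loop).
The vertices on cycles are {A, B, D, E, F, H, I} — 7 in total.

7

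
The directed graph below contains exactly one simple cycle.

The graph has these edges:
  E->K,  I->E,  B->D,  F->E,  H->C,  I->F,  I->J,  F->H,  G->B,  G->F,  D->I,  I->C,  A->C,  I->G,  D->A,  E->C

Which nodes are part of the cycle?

B, D, G, I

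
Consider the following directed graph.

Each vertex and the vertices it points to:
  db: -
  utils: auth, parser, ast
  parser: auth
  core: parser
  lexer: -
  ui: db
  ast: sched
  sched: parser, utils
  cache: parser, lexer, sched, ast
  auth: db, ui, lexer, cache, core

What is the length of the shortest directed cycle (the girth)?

3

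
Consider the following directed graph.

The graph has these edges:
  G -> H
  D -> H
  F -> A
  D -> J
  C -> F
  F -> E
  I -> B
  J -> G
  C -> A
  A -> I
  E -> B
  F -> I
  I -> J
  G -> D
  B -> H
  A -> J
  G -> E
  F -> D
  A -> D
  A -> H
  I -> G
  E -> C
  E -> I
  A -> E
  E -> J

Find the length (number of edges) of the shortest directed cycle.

For each vertex v, BFS finds the shortest path from v back to v.
The shortest such closed walk is C → F → E → C, length 3.

3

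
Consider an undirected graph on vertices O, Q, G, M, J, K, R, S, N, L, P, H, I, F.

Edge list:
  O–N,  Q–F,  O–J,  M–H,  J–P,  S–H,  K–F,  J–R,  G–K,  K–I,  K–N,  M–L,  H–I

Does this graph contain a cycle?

No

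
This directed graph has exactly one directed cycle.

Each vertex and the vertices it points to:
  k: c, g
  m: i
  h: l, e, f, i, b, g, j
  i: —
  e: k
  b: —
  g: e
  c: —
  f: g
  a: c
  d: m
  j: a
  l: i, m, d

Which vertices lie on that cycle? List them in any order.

DFS with gray/black marking from e:
e gray
  k gray
    c gray
    c black
    g gray
      g→e: e is gray → back edge
Back edge closes the cycle e → k → g → e; its vertices are {e, g, k}.

e, g, k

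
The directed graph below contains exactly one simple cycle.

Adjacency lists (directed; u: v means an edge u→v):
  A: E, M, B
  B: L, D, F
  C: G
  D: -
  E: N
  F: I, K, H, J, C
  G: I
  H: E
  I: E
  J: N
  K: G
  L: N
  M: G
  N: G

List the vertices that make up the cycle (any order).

E, G, I, N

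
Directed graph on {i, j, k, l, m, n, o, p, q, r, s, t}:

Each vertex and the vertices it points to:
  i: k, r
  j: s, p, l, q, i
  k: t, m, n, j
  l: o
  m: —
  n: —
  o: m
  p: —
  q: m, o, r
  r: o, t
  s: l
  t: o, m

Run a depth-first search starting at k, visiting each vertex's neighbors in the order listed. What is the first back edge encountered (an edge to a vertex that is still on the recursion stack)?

i->k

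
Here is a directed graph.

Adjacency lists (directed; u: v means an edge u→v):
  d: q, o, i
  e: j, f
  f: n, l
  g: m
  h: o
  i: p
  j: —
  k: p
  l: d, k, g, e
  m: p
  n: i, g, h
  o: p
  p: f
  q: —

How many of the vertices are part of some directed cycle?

12

A vertex is on a directed cycle iff it belongs to a strongly connected component of size ≥ 2 (or has a self-loop).
The vertices on cycles are {d, e, f, g, h, i, k, l, m, n, o, p} — 12 in total.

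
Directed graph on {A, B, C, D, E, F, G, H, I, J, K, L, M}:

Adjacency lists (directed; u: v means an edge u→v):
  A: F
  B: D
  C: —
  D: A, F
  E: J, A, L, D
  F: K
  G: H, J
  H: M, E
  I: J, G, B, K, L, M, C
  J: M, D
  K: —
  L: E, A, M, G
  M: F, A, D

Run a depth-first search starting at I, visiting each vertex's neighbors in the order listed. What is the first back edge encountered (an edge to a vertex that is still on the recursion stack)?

L→E

DFS from I (visiting each vertex's neighbors in the order listed); mark gray on enter, black on exit:
I gray
  J gray
    M gray
      F gray
        K gray
        K black
      F black
      A gray
        A→F: F black — skip
      A black
      D gray
        D→A: A black — skip
        D→F: F black — skip
      D black
    M black
    J→D: D black — skip
  J black
  G gray
    H gray
      H→M: M black — skip
      E gray
        E→J: J black — skip
        E→A: A black — skip
        L gray
          L→E: E is gray → back edge
First back edge: L → E.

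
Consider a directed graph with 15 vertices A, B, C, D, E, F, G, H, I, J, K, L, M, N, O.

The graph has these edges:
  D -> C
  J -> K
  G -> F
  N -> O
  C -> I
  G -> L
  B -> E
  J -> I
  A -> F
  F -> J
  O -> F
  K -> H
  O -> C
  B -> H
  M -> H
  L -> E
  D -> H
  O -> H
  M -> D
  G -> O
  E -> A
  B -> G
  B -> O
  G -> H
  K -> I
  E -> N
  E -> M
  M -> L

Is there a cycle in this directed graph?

DFS with white/gray/black marking, starting from H:
H gray
H black
A gray
  F gray
    J gray
      I gray
      I black
      K gray
        K→H: H black — skip
        K→I: I black — skip
      K black
    J black
  F black
A black
B gray
  O gray
    O→H: H black — skip
    O→F: F black — skip
    C gray
      C→I: I black — skip
    C black
  O black
  G gray
    L gray
      E gray
        M gray
          D gray
            D→H: H black — skip
            D→C: C black — skip
          D black
          M→H: H black — skip
          M→L: L is gray → back edge
Back edge found, so a cycle exists: L → E → M → L.

Yes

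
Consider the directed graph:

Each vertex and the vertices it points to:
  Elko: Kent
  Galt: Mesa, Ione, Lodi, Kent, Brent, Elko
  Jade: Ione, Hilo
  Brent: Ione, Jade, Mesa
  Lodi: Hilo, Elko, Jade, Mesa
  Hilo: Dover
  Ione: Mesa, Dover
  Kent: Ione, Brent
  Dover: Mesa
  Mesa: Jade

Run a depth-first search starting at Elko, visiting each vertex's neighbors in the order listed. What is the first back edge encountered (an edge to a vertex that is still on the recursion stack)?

Jade→Ione

DFS from Elko (visiting each vertex's neighbors in the order listed); mark gray on enter, black on exit:
Elko gray
  Kent gray
    Ione gray
      Mesa gray
        Jade gray
          Jade→Ione: Ione is gray → back edge
First back edge: Jade → Ione.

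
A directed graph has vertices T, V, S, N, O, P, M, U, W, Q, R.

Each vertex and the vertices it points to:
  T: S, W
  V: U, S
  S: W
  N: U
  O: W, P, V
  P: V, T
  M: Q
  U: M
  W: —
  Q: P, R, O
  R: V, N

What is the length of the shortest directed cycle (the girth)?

5

For each vertex v, BFS finds the shortest path from v back to v.
The shortest such closed walk is M → Q → O → V → U → M, length 5.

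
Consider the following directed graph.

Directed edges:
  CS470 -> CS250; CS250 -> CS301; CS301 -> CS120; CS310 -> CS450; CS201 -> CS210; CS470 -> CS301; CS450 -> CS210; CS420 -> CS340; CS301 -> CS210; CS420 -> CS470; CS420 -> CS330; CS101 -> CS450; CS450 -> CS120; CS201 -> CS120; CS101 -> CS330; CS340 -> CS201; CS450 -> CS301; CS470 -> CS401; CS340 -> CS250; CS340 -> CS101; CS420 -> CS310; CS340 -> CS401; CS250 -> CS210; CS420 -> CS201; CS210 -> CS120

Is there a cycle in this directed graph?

DFS with white/gray/black marking, starting from CS401:
CS401 gray
CS401 black
CS101 gray
  CS450 gray
    CS301 gray
      CS120 gray
      CS120 black
      CS210 gray
        CS210→CS120: CS120 black — skip
      CS210 black
    CS301 black
    CS450→CS210: CS210 black — skip
    CS450→CS120: CS120 black — skip
  CS450 black
  CS330 gray
  CS330 black
CS101 black
CS470 gray
  CS470→CS301: CS301 black — skip
  CS250 gray
    CS250→CS210: CS210 black — skip
    CS250→CS301: CS301 black — skip
  CS250 black
  CS470→CS401: CS401 black — skip
CS470 black
CS420 gray
  CS420→CS330: CS330 black — skip
  CS201 gray
    CS201→CS210: CS210 black — skip
    CS201→CS120: CS120 black — skip
  CS201 black
  CS420→CS470: CS470 black — skip
  CS340 gray
    CS340→CS250: CS250 black — skip
    CS340→CS401: CS401 black — skip
    CS340→CS101: CS101 black — skip
    CS340→CS201: CS201 black — skip
  CS340 black
  CS310 gray
    CS310→CS450: CS450 black — skip
  CS310 black
CS420 black
Every edge goes to a white or black vertex — no back edge, so the graph is acyclic.

No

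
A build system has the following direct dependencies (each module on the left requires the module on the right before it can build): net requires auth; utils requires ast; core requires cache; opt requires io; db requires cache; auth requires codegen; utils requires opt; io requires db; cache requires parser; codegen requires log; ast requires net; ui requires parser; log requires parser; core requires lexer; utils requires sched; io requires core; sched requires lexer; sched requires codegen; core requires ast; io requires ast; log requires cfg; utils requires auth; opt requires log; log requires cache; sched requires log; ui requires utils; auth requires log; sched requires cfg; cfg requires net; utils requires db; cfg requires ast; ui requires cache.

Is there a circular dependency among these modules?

DFS with white/gray/black marking, starting from net:
net gray
  auth gray
    log gray
      parser gray
      parser black
      cfg gray
        ast gray
          ast→net: net is gray → back edge
Back edge found, so a cycle exists: net → auth → log → cfg → ast → net.

Yes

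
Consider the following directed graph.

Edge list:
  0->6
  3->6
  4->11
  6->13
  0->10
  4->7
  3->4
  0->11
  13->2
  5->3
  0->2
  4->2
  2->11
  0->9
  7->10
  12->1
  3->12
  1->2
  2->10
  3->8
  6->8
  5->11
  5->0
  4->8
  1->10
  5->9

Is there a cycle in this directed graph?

DFS with white/gray/black marking, starting from 11:
11 gray
11 black
0 gray
  9 gray
  9 black
  2 gray
    10 gray
    10 black
    2→11: 11 black — skip
  2 black
  6 gray
    8 gray
    8 black
    13 gray
      13→2: 2 black — skip
    13 black
  6 black
  0→11: 11 black — skip
  0→10: 10 black — skip
0 black
1 gray
  1→2: 2 black — skip
  1→10: 10 black — skip
1 black
3 gray
  4 gray
    4→11: 11 black — skip
    4→8: 8 black — skip
    7 gray
      7→10: 10 black — skip
    7 black
    4→2: 2 black — skip
  4 black
  3→6: 6 black — skip
  3→8: 8 black — skip
  12 gray
    12→1: 1 black — skip
  12 black
3 black
5 gray
  5→9: 9 black — skip
  5→0: 0 black — skip
  5→11: 11 black — skip
  5→3: 3 black — skip
5 black
Every edge goes to a white or black vertex — no back edge, so the graph is acyclic.

No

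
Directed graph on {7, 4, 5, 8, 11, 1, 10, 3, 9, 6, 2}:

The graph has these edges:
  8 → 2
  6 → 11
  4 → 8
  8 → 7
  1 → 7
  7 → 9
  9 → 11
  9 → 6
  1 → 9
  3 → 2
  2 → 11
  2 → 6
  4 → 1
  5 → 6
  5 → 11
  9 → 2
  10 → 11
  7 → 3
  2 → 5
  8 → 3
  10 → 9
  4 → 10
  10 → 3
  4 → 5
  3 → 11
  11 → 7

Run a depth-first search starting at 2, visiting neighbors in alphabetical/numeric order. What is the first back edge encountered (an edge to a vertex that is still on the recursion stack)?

DFS from 2 (visiting neighbors in alphabetical/numeric order); mark gray on enter, black on exit:
2 gray
  5 gray
    6 gray
      11 gray
        7 gray
          3 gray
            3→2: 2 is gray → back edge
First back edge: 3 → 2.

3→2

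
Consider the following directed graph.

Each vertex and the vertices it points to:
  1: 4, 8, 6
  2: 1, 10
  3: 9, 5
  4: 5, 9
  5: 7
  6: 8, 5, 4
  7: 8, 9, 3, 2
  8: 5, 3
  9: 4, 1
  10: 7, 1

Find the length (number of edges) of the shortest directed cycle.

2

For each vertex v, BFS finds the shortest path from v back to v.
The shortest such closed walk is 4 → 9 → 4, length 2.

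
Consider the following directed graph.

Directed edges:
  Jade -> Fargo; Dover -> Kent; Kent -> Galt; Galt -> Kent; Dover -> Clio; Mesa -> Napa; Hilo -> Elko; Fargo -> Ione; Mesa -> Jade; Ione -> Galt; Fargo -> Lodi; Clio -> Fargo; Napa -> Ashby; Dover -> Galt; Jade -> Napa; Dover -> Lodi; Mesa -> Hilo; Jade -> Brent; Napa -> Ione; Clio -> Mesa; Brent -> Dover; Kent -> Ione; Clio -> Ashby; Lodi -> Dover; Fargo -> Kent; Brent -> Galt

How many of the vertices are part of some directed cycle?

10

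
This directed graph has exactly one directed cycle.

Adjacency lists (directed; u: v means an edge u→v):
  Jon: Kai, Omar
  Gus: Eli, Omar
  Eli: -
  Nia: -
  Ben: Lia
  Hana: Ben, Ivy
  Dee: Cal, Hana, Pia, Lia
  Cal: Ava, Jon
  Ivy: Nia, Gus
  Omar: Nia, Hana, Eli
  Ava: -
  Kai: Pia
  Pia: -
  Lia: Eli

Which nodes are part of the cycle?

Gus, Ivy, Hana, Omar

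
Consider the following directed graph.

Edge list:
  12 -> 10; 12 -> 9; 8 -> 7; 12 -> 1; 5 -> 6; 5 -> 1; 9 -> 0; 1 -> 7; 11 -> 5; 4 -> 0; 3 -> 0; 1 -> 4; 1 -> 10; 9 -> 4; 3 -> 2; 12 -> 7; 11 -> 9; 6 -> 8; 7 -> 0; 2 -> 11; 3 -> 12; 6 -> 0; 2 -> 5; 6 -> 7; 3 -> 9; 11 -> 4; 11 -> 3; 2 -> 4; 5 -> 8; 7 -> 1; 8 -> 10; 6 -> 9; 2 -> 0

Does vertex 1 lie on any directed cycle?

1 is on a cycle iff 1 can reach itself via ≥1 edge.
1 → 7 → 1 — yes.

Yes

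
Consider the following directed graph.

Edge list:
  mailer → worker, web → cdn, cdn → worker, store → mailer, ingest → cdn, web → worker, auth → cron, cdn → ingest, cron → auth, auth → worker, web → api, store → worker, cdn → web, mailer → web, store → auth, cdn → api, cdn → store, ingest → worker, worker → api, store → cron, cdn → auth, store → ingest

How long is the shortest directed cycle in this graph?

For each vertex v, BFS finds the shortest path from v back to v.
The shortest such closed walk is ingest → cdn → ingest, length 2.

2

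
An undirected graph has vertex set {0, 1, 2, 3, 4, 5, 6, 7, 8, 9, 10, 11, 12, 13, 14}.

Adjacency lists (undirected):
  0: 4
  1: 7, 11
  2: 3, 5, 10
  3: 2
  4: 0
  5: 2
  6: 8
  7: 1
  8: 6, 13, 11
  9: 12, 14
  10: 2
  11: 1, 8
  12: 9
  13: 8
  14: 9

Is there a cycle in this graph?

DFS, tracking each vertex's parent; an edge to a visited non-parent vertex closes a cycle.
Start from 11:
visit 11 (parent –)
  visit 1 (parent 11)
    visit 7 (parent 1)
      7–1: parent, skip
    1–11: parent, skip
  visit 8 (parent 11)
    visit 6 (parent 8)
      6–8: parent, skip
    visit 13 (parent 8)
      13–8: parent, skip
    8–11: parent, skip
visit 0 (parent –)
  visit 4 (parent 0)
    4–0: parent, skip
visit 2 (parent –)
  visit 3 (parent 2)
    3–2: parent, skip
  visit 5 (parent 2)
    5–2: parent, skip
  visit 10 (parent 2)
    10–2: parent, skip
visit 9 (parent –)
  visit 12 (parent 9)
    12–9: parent, skip
  visit 14 (parent 9)
    14–9: parent, skip
No non-parent visited neighbor found — the graph is a forest.

No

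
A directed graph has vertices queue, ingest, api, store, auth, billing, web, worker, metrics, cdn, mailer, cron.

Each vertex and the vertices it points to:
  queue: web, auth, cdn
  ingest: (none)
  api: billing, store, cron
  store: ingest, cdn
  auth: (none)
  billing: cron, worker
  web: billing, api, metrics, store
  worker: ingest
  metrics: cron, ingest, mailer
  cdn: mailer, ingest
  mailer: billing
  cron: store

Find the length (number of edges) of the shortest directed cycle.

5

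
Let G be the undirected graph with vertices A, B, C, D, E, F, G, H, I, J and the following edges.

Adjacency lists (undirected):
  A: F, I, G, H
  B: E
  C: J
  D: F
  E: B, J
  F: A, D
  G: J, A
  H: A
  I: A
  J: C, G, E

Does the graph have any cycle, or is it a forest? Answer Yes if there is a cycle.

No

DFS, tracking each vertex's parent; an edge to a visited non-parent vertex closes a cycle.
Start from F:
visit F (parent –)
  visit A (parent F)
    A–F: parent, skip
    visit I (parent A)
      I–A: parent, skip
    visit G (parent A)
      visit J (parent G)
        visit C (parent J)
          C–J: parent, skip
        J–G: parent, skip
        visit E (parent J)
          visit B (parent E)
            B–E: parent, skip
          E–J: parent, skip
      G–A: parent, skip
    visit H (parent A)
      H–A: parent, skip
  visit D (parent F)
    D–F: parent, skip
No non-parent visited neighbor found — the graph is a forest.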